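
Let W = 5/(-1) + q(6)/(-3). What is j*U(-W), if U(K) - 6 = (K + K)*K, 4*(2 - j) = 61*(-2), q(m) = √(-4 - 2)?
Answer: 5330/3 + 650*I*√6/3 ≈ 1776.7 + 530.72*I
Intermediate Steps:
q(m) = I*√6 (q(m) = √(-6) = I*√6)
W = -5 - I*√6/3 (W = 5/(-1) + (I*√6)/(-3) = 5*(-1) + (I*√6)*(-⅓) = -5 - I*√6/3 ≈ -5.0 - 0.8165*I)
j = 65/2 (j = 2 - 61*(-2)/4 = 2 - ¼*(-122) = 2 + 61/2 = 65/2 ≈ 32.500)
U(K) = 6 + 2*K² (U(K) = 6 + (K + K)*K = 6 + (2*K)*K = 6 + 2*K²)
j*U(-W) = 65*(6 + 2*(-(-5 - I*√6/3))²)/2 = 65*(6 + 2*(5 + I*√6/3)²)/2 = 195 + 65*(5 + I*√6/3)²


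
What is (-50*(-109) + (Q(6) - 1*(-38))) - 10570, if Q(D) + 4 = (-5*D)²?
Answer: -4186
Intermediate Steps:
Q(D) = -4 + 25*D² (Q(D) = -4 + (-5*D)² = -4 + 25*D²)
(-50*(-109) + (Q(6) - 1*(-38))) - 10570 = (-50*(-109) + ((-4 + 25*6²) - 1*(-38))) - 10570 = (5450 + ((-4 + 25*36) + 38)) - 10570 = (5450 + ((-4 + 900) + 38)) - 10570 = (5450 + (896 + 38)) - 10570 = (5450 + 934) - 10570 = 6384 - 10570 = -4186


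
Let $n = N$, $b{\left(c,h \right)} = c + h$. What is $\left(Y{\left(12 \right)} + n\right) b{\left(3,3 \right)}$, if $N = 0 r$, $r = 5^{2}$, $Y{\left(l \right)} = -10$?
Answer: $-60$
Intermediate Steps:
$r = 25$
$N = 0$ ($N = 0 \cdot 25 = 0$)
$n = 0$
$\left(Y{\left(12 \right)} + n\right) b{\left(3,3 \right)} = \left(-10 + 0\right) \left(3 + 3\right) = \left(-10\right) 6 = -60$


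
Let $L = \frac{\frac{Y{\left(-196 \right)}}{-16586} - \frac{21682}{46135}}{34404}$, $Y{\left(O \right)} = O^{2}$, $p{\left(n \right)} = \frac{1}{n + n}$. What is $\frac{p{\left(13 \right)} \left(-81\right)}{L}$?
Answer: $\frac{88849482404985}{2309601463} \approx 38470.0$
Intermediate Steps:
$p{\left(n \right)} = \frac{1}{2 n}$
$L = - \frac{177661651}{2193814380370}$ ($L = \frac{\frac{\left(-196\right)^{2}}{-16586} - \frac{21682}{46135}}{34404} = \left(38416 \left(- \frac{1}{16586}\right) - \frac{21682}{46135}\right) \frac{1}{34404} = \left(- \frac{19208}{8293} - \frac{21682}{46135}\right) \frac{1}{34404} = \left(- \frac{1065969906}{382597555}\right) \frac{1}{34404} = - \frac{177661651}{2193814380370} \approx -8.0983 \cdot 10^{-5}$)
$\frac{p{\left(13 \right)} \left(-81\right)}{L} = \frac{\frac{1}{2 \cdot 13} \left(-81\right)}{- \frac{177661651}{2193814380370}} = \frac{1}{2} \cdot \frac{1}{13} \left(-81\right) \left(- \frac{2193814380370}{177661651}\right) = \frac{1}{26} \left(-81\right) \left(- \frac{2193814380370}{177661651}\right) = \left(- \frac{81}{26}\right) \left(- \frac{2193814380370}{177661651}\right) = \frac{88849482404985}{2309601463}$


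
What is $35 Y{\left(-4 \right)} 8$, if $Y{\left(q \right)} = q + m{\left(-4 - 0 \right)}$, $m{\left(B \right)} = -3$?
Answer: $-1960$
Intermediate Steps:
$Y{\left(q \right)} = -3 + q$ ($Y{\left(q \right)} = q - 3 = -3 + q$)
$35 Y{\left(-4 \right)} 8 = 35 \left(-3 - 4\right) 8 = 35 \left(-7\right) 8 = \left(-245\right) 8 = -1960$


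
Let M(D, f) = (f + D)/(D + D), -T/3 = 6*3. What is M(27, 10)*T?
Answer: -37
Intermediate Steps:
T = -54 (T = -18*3 = -3*18 = -54)
M(D, f) = (D + f)/(2*D) (M(D, f) = (D + f)/((2*D)) = (D + f)*(1/(2*D)) = (D + f)/(2*D))
M(27, 10)*T = ((½)*(27 + 10)/27)*(-54) = ((½)*(1/27)*37)*(-54) = (37/54)*(-54) = -37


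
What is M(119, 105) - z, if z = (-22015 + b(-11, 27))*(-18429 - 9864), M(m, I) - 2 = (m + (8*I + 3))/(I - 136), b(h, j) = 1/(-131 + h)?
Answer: -2741876483673/4402 ≈ -6.2287e+8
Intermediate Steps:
M(m, I) = 2 + (3 + m + 8*I)/(-136 + I) (M(m, I) = 2 + (m + (8*I + 3))/(I - 136) = 2 + (m + (3 + 8*I))/(-136 + I) = 2 + (3 + m + 8*I)/(-136 + I))
z = 88447624383/142 (z = (-22015 + 1/(-131 - 11))*(-18429 - 9864) = (-22015 + 1/(-142))*(-28293) = (-22015 - 1/142)*(-28293) = -3126131/142*(-28293) = 88447624383/142 ≈ 6.2287e+8)
M(119, 105) - z = (-269 + 119 + 10*105)/(-136 + 105) - 1*88447624383/142 = (-269 + 119 + 1050)/(-31) - 88447624383/142 = -1/31*900 - 88447624383/142 = -900/31 - 88447624383/142 = -2741876483673/4402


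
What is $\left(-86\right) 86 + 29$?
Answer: $-7367$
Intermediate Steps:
$\left(-86\right) 86 + 29 = -7396 + 29 = -7367$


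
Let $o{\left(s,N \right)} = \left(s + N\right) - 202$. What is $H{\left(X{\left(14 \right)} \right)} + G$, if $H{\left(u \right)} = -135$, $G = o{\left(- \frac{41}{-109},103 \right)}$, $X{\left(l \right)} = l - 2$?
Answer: $- \frac{25465}{109} \approx -233.62$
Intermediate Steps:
$X{\left(l \right)} = -2 + l$
$o{\left(s,N \right)} = -202 + N + s$ ($o{\left(s,N \right)} = \left(N + s\right) - 202 = -202 + N + s$)
$G = - \frac{10750}{109}$ ($G = -202 + 103 - \frac{41}{-109} = -202 + 103 - - \frac{41}{109} = -202 + 103 + \frac{41}{109} = - \frac{10750}{109} \approx -98.624$)
$H{\left(X{\left(14 \right)} \right)} + G = -135 - \frac{10750}{109} = - \frac{25465}{109}$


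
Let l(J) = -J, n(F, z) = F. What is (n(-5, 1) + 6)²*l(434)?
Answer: -434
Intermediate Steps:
(n(-5, 1) + 6)²*l(434) = (-5 + 6)²*(-1*434) = 1²*(-434) = 1*(-434) = -434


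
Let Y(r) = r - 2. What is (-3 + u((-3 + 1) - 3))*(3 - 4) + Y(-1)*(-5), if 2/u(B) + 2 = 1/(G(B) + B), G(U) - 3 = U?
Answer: 284/15 ≈ 18.933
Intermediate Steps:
G(U) = 3 + U
u(B) = 2/(-2 + 1/(3 + 2*B)) (u(B) = 2/(-2 + 1/((3 + B) + B)) = 2/(-2 + 1/(3 + 2*B)))
Y(r) = -2 + r
(-3 + u((-3 + 1) - 3))*(3 - 4) + Y(-1)*(-5) = (-3 + 2*(-3 - 2*((-3 + 1) - 3))/(5 + 4*((-3 + 1) - 3)))*(3 - 4) + (-2 - 1)*(-5) = (-3 + 2*(-3 - 2*(-2 - 3))/(5 + 4*(-2 - 3)))*(-1) - 3*(-5) = (-3 + 2*(-3 - 2*(-5))/(5 + 4*(-5)))*(-1) + 15 = (-3 + 2*(-3 + 10)/(5 - 20))*(-1) + 15 = (-3 + 2*7/(-15))*(-1) + 15 = (-3 + 2*(-1/15)*7)*(-1) + 15 = (-3 - 14/15)*(-1) + 15 = -59/15*(-1) + 15 = 59/15 + 15 = 284/15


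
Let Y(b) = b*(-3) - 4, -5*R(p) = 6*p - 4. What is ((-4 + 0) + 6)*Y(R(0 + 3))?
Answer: 44/5 ≈ 8.8000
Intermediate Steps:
R(p) = ⅘ - 6*p/5 (R(p) = -(6*p - 4)/5 = -(-4 + 6*p)/5 = ⅘ - 6*p/5)
Y(b) = -4 - 3*b (Y(b) = -3*b - 4 = -4 - 3*b)
((-4 + 0) + 6)*Y(R(0 + 3)) = ((-4 + 0) + 6)*(-4 - 3*(⅘ - 6*(0 + 3)/5)) = (-4 + 6)*(-4 - 3*(⅘ - 6/5*3)) = 2*(-4 - 3*(⅘ - 18/5)) = 2*(-4 - 3*(-14/5)) = 2*(-4 + 42/5) = 2*(22/5) = 44/5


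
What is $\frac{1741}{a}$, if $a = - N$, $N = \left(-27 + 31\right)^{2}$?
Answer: $- \frac{1741}{16} \approx -108.81$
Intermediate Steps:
$N = 16$ ($N = 4^{2} = 16$)
$a = -16$ ($a = \left(-1\right) 16 = -16$)
$\frac{1741}{a} = \frac{1741}{-16} = 1741 \left(- \frac{1}{16}\right) = - \frac{1741}{16}$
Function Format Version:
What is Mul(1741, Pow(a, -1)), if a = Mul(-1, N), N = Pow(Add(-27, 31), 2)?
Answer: Rational(-1741, 16) ≈ -108.81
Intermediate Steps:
N = 16 (N = Pow(4, 2) = 16)
a = -16 (a = Mul(-1, 16) = -16)
Mul(1741, Pow(a, -1)) = Mul(1741, Pow(-16, -1)) = Mul(1741, Rational(-1, 16)) = Rational(-1741, 16)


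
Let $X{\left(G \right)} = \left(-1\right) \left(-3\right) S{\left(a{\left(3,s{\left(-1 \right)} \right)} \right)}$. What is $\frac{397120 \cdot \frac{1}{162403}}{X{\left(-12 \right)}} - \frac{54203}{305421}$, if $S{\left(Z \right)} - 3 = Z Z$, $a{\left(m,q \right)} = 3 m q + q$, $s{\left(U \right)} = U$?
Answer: $- \frac{288750524829}{1702977508763} \approx -0.16956$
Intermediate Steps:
$a{\left(m,q \right)} = q + 3 m q$ ($a{\left(m,q \right)} = 3 m q + q = q + 3 m q$)
$S{\left(Z \right)} = 3 + Z^{2}$ ($S{\left(Z \right)} = 3 + Z Z = 3 + Z^{2}$)
$X{\left(G \right)} = 309$ ($X{\left(G \right)} = \left(-1\right) \left(-3\right) \left(3 + \left(- (1 + 3 \cdot 3)\right)^{2}\right) = 3 \left(3 + \left(- (1 + 9)\right)^{2}\right) = 3 \left(3 + \left(\left(-1\right) 10\right)^{2}\right) = 3 \left(3 + \left(-10\right)^{2}\right) = 3 \left(3 + 100\right) = 3 \cdot 103 = 309$)
$\frac{397120 \cdot \frac{1}{162403}}{X{\left(-12 \right)}} - \frac{54203}{305421} = \frac{397120 \cdot \frac{1}{162403}}{309} - \frac{54203}{305421} = 397120 \cdot \frac{1}{162403} \cdot \frac{1}{309} - \frac{54203}{305421} = \frac{397120}{162403} \cdot \frac{1}{309} - \frac{54203}{305421} = \frac{397120}{50182527} - \frac{54203}{305421} = - \frac{288750524829}{1702977508763}$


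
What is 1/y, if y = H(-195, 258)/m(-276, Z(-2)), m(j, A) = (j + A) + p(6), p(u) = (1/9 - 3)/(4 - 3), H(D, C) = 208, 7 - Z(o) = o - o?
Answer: -2447/1872 ≈ -1.3072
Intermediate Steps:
Z(o) = 7 (Z(o) = 7 - (o - o) = 7 - 1*0 = 7 + 0 = 7)
p(u) = -26/9 (p(u) = (⅑ - 3)/1 = -26/9*1 = -26/9)
m(j, A) = -26/9 + A + j (m(j, A) = (j + A) - 26/9 = (A + j) - 26/9 = -26/9 + A + j)
y = -1872/2447 (y = 208/(-26/9 + 7 - 276) = 208/(-2447/9) = 208*(-9/2447) = -1872/2447 ≈ -0.76502)
1/y = 1/(-1872/2447) = -2447/1872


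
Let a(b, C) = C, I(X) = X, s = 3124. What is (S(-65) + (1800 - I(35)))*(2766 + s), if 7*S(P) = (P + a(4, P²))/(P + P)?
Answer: 72582470/7 ≈ 1.0369e+7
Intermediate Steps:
S(P) = (P + P²)/(14*P) (S(P) = ((P + P²)/(P + P))/7 = ((P + P²)/((2*P)))/7 = ((P + P²)*(1/(2*P)))/7 = ((P + P²)/(2*P))/7 = (P + P²)/(14*P))
(S(-65) + (1800 - I(35)))*(2766 + s) = ((1/14 + (1/14)*(-65)) + (1800 - 1*35))*(2766 + 3124) = ((1/14 - 65/14) + (1800 - 35))*5890 = (-32/7 + 1765)*5890 = (12323/7)*5890 = 72582470/7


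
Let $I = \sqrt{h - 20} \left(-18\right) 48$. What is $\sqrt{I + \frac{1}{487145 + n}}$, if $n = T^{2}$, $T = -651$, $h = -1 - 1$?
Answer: $\frac{\sqrt{910946 - 716966739287424 i \sqrt{22}}}{910946} \approx 45.014 - 45.014 i$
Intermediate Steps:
$h = -2$ ($h = -1 - 1 = -2$)
$n = 423801$ ($n = \left(-651\right)^{2} = 423801$)
$I = - 864 i \sqrt{22}$ ($I = \sqrt{-2 - 20} \left(-18\right) 48 = \sqrt{-22} \left(-18\right) 48 = i \sqrt{22} \left(-18\right) 48 = - 18 i \sqrt{22} \cdot 48 = - 864 i \sqrt{22} \approx - 4052.5 i$)
$\sqrt{I + \frac{1}{487145 + n}} = \sqrt{- 864 i \sqrt{22} + \frac{1}{487145 + 423801}} = \sqrt{- 864 i \sqrt{22} + \frac{1}{910946}} = \sqrt{\frac{1}{910946} - 864 i \sqrt{22}}$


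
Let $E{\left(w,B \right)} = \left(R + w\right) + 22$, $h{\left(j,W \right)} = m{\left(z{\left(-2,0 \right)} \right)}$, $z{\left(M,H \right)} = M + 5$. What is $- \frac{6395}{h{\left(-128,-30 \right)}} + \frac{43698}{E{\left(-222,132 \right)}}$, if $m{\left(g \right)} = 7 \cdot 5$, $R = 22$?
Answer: $- \frac{266774}{623} \approx -428.21$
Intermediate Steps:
$z{\left(M,H \right)} = 5 + M$
$m{\left(g \right)} = 35$
$h{\left(j,W \right)} = 35$
$E{\left(w,B \right)} = 44 + w$ ($E{\left(w,B \right)} = \left(22 + w\right) + 22 = 44 + w$)
$- \frac{6395}{h{\left(-128,-30 \right)}} + \frac{43698}{E{\left(-222,132 \right)}} = - \frac{6395}{35} + \frac{43698}{44 - 222} = \left(-6395\right) \frac{1}{35} + \frac{43698}{-178} = - \frac{1279}{7} + 43698 \left(- \frac{1}{178}\right) = - \frac{1279}{7} - \frac{21849}{89} = - \frac{266774}{623}$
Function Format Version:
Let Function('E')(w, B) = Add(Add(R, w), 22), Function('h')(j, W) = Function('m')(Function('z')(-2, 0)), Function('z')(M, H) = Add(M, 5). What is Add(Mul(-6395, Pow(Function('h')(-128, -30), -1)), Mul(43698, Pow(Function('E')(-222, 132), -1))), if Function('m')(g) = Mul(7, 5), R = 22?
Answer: Rational(-266774, 623) ≈ -428.21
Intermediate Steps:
Function('z')(M, H) = Add(5, M)
Function('m')(g) = 35
Function('h')(j, W) = 35
Function('E')(w, B) = Add(44, w) (Function('E')(w, B) = Add(Add(22, w), 22) = Add(44, w))
Add(Mul(-6395, Pow(Function('h')(-128, -30), -1)), Mul(43698, Pow(Function('E')(-222, 132), -1))) = Add(Mul(-6395, Pow(35, -1)), Mul(43698, Pow(Add(44, -222), -1))) = Add(Mul(-6395, Rational(1, 35)), Mul(43698, Pow(-178, -1))) = Add(Rational(-1279, 7), Mul(43698, Rational(-1, 178))) = Add(Rational(-1279, 7), Rational(-21849, 89)) = Rational(-266774, 623)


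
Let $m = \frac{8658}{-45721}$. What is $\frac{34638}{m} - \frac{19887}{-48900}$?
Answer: $- \frac{330948612481}{1809300} \approx -1.8292 \cdot 10^{5}$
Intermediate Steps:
$m = - \frac{666}{3517}$ ($m = 8658 \left(- \frac{1}{45721}\right) = - \frac{666}{3517} \approx -0.18937$)
$\frac{34638}{m} - \frac{19887}{-48900} = \frac{34638}{- \frac{666}{3517}} - \frac{19887}{-48900} = 34638 \left(- \frac{3517}{666}\right) - - \frac{6629}{16300} = - \frac{20303641}{111} + \frac{6629}{16300} = - \frac{330948612481}{1809300}$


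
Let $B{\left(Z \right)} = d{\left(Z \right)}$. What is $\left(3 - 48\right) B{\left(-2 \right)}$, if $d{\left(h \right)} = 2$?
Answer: $-90$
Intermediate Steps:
$B{\left(Z \right)} = 2$
$\left(3 - 48\right) B{\left(-2 \right)} = \left(3 - 48\right) 2 = \left(-45\right) 2 = -90$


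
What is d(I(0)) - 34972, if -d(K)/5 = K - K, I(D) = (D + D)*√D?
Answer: -34972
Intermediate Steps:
I(D) = 2*D^(3/2) (I(D) = (2*D)*√D = 2*D^(3/2))
d(K) = 0 (d(K) = -5*(K - K) = -5*0 = 0)
d(I(0)) - 34972 = 0 - 34972 = -34972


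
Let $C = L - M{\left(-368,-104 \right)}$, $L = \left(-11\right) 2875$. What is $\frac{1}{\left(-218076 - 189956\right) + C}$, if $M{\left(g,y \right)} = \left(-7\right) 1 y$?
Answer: $- \frac{1}{440385} \approx -2.2707 \cdot 10^{-6}$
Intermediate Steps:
$M{\left(g,y \right)} = - 7 y$
$L = -31625$
$C = -32353$ ($C = -31625 - \left(-7\right) \left(-104\right) = -31625 - 728 = -32353$)
$\frac{1}{\left(-218076 - 189956\right) + C} = \frac{1}{\left(-218076 - 189956\right) - 32353} = \frac{1}{-408032 - 32353} = \frac{1}{-440385} = - \frac{1}{440385}$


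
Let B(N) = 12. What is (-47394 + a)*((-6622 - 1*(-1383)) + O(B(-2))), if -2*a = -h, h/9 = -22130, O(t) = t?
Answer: 768259233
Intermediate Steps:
h = -199170 (h = 9*(-22130) = -199170)
a = -99585 (a = -(-1)*(-199170)/2 = -1/2*199170 = -99585)
(-47394 + a)*((-6622 - 1*(-1383)) + O(B(-2))) = (-47394 - 99585)*((-6622 - 1*(-1383)) + 12) = -146979*((-6622 + 1383) + 12) = -146979*(-5239 + 12) = -146979*(-5227) = 768259233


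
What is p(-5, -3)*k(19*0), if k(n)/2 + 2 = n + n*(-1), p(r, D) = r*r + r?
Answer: -80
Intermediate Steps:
p(r, D) = r + r² (p(r, D) = r² + r = r + r²)
k(n) = -4 (k(n) = -4 + 2*(n + n*(-1)) = -4 + 2*(n - n) = -4 + 2*0 = -4 + 0 = -4)
p(-5, -3)*k(19*0) = -5*(1 - 5)*(-4) = -5*(-4)*(-4) = 20*(-4) = -80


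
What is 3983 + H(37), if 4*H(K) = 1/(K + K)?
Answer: 1178969/296 ≈ 3983.0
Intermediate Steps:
H(K) = 1/(8*K) (H(K) = 1/(4*(K + K)) = 1/(4*((2*K))) = (1/(2*K))/4 = 1/(8*K))
3983 + H(37) = 3983 + (1/8)/37 = 3983 + (1/8)*(1/37) = 3983 + 1/296 = 1178969/296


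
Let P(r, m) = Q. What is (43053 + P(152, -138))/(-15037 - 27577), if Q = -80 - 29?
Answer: -1952/1937 ≈ -1.0077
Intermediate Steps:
Q = -109
P(r, m) = -109
(43053 + P(152, -138))/(-15037 - 27577) = (43053 - 109)/(-15037 - 27577) = 42944/(-42614) = 42944*(-1/42614) = -1952/1937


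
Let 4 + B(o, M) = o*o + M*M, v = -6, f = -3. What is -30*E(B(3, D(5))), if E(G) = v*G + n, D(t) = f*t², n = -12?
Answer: 1013760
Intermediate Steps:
D(t) = -3*t²
B(o, M) = -4 + M² + o² (B(o, M) = -4 + (o*o + M*M) = -4 + (o² + M²) = -4 + (M² + o²) = -4 + M² + o²)
E(G) = -12 - 6*G (E(G) = -6*G - 12 = -12 - 6*G)
-30*E(B(3, D(5))) = -30*(-12 - 6*(-4 + (-3*5²)² + 3²)) = -30*(-12 - 6*(-4 + (-3*25)² + 9)) = -30*(-12 - 6*(-4 + (-75)² + 9)) = -30*(-12 - 6*(-4 + 5625 + 9)) = -30*(-12 - 6*5630) = -30*(-12 - 33780) = -30*(-33792) = 1013760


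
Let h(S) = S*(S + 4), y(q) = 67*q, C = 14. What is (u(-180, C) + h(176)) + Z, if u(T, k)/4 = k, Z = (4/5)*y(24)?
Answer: 165112/5 ≈ 33022.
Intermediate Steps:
Z = 6432/5 (Z = (4/5)*(67*24) = (4*(⅕))*1608 = (⅘)*1608 = 6432/5 ≈ 1286.4)
u(T, k) = 4*k
h(S) = S*(4 + S)
(u(-180, C) + h(176)) + Z = (4*14 + 176*(4 + 176)) + 6432/5 = (56 + 176*180) + 6432/5 = (56 + 31680) + 6432/5 = 31736 + 6432/5 = 165112/5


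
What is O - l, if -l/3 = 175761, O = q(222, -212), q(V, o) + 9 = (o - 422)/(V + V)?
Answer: 117054511/222 ≈ 5.2727e+5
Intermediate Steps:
q(V, o) = -9 + (-422 + o)/(2*V) (q(V, o) = -9 + (o - 422)/(V + V) = -9 + (-422 + o)/((2*V)) = -9 + (-422 + o)*(1/(2*V)) = -9 + (-422 + o)/(2*V))
O = -2315/222 (O = (½)*(-422 - 212 - 18*222)/222 = (½)*(1/222)*(-422 - 212 - 3996) = (½)*(1/222)*(-4630) = -2315/222 ≈ -10.428)
l = -527283 (l = -3*175761 = -527283)
O - l = -2315/222 - 1*(-527283) = -2315/222 + 527283 = 117054511/222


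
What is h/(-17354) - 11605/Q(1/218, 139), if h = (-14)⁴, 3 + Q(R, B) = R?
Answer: 21939312706/5666081 ≈ 3872.0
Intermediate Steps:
Q(R, B) = -3 + R
h = 38416
h/(-17354) - 11605/Q(1/218, 139) = 38416/(-17354) - 11605/(-3 + 1/218) = 38416*(-1/17354) - 11605/(-3 + 1/218) = -19208/8677 - 11605/(-653/218) = -19208/8677 - 11605*(-218/653) = -19208/8677 + 2529890/653 = 21939312706/5666081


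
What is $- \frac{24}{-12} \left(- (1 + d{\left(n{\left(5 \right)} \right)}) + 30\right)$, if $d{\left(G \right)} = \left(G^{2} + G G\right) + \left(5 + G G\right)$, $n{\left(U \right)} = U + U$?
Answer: $-552$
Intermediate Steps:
$n{\left(U \right)} = 2 U$
$d{\left(G \right)} = 5 + 3 G^{2}$ ($d{\left(G \right)} = \left(G^{2} + G^{2}\right) + \left(5 + G^{2}\right) = 2 G^{2} + \left(5 + G^{2}\right) = 5 + 3 G^{2}$)
$- \frac{24}{-12} \left(- (1 + d{\left(n{\left(5 \right)} \right)}) + 30\right) = - \frac{24}{-12} \left(- (1 + \left(5 + 3 \left(2 \cdot 5\right)^{2}\right)) + 30\right) = \left(-24\right) \left(- \frac{1}{12}\right) \left(- (1 + \left(5 + 3 \cdot 10^{2}\right)) + 30\right) = 2 \left(- (1 + \left(5 + 3 \cdot 100\right)) + 30\right) = 2 \left(- (1 + \left(5 + 300\right)) + 30\right) = 2 \left(- (1 + 305) + 30\right) = 2 \left(\left(-1\right) 306 + 30\right) = 2 \left(-306 + 30\right) = 2 \left(-276\right) = -552$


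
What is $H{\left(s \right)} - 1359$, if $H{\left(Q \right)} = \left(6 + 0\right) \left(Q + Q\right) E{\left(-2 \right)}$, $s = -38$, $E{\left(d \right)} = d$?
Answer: $-447$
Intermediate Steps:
$H{\left(Q \right)} = - 24 Q$ ($H{\left(Q \right)} = \left(6 + 0\right) \left(Q + Q\right) \left(-2\right) = 6 \cdot 2 Q \left(-2\right) = 12 Q \left(-2\right) = - 24 Q$)
$H{\left(s \right)} - 1359 = \left(-24\right) \left(-38\right) - 1359 = 912 - 1359 = -447$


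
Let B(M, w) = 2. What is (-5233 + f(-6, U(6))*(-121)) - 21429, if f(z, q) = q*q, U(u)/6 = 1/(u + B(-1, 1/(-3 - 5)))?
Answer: -427681/16 ≈ -26730.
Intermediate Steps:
U(u) = 6/(2 + u) (U(u) = 6/(u + 2) = 6/(2 + u))
f(z, q) = q²
(-5233 + f(-6, U(6))*(-121)) - 21429 = (-5233 + (6/(2 + 6))²*(-121)) - 21429 = (-5233 + (6/8)²*(-121)) - 21429 = (-5233 + (6*(⅛))²*(-121)) - 21429 = (-5233 + (¾)²*(-121)) - 21429 = (-5233 + (9/16)*(-121)) - 21429 = (-5233 - 1089/16) - 21429 = -84817/16 - 21429 = -427681/16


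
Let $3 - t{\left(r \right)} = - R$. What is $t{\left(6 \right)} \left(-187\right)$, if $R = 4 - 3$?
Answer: $-748$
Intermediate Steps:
$R = 1$ ($R = 4 - 3 = 1$)
$t{\left(r \right)} = 4$ ($t{\left(r \right)} = 3 - \left(-1\right) 1 = 3 - -1 = 3 + 1 = 4$)
$t{\left(6 \right)} \left(-187\right) = 4 \left(-187\right) = -748$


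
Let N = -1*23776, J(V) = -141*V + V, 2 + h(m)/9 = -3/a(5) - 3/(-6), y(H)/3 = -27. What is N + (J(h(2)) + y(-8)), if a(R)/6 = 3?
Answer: -21757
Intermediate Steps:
a(R) = 18 (a(R) = 6*3 = 18)
y(H) = -81 (y(H) = 3*(-27) = -81)
h(m) = -15 (h(m) = -18 + 9*(-3/18 - 3/(-6)) = -18 + 9*(-3*1/18 - 3*(-⅙)) = -18 + 9*(-⅙ + ½) = -18 + 9*(⅓) = -18 + 3 = -15)
J(V) = -140*V
N = -23776
N + (J(h(2)) + y(-8)) = -23776 + (-140*(-15) - 81) = -23776 + (2100 - 81) = -23776 + 2019 = -21757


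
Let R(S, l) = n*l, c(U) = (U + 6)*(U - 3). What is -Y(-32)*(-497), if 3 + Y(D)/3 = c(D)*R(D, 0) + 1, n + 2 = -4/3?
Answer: -2982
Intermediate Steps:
c(U) = (-3 + U)*(6 + U) (c(U) = (6 + U)*(-3 + U) = (-3 + U)*(6 + U))
n = -10/3 (n = -2 - 4/3 = -10/3 ≈ -3.3333)
R(S, l) = -10*l/3
Y(D) = -6 (Y(D) = -9 + 3*((-18 + D² + 3*D)*(-10/3*0) + 1) = -9 + 3*((-18 + D² + 3*D)*0 + 1) = -9 + 3*(0 + 1) = -9 + 3*1 = -9 + 3 = -6)
-Y(-32)*(-497) = -1*(-6)*(-497) = 6*(-497) = -2982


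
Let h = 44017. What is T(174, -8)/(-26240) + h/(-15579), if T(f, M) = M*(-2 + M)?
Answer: -14453155/5109912 ≈ -2.8285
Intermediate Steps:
T(174, -8)/(-26240) + h/(-15579) = -8*(-2 - 8)/(-26240) + 44017/(-15579) = -8*(-10)*(-1/26240) + 44017*(-1/15579) = 80*(-1/26240) - 44017/15579 = -1/328 - 44017/15579 = -14453155/5109912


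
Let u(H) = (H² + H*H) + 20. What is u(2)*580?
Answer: 16240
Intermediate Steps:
u(H) = 20 + 2*H² (u(H) = (H² + H²) + 20 = 2*H² + 20 = 20 + 2*H²)
u(2)*580 = (20 + 2*2²)*580 = (20 + 2*4)*580 = (20 + 8)*580 = 28*580 = 16240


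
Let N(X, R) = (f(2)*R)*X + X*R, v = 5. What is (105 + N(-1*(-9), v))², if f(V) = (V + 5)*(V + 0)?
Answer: 608400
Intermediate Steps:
f(V) = V*(5 + V) (f(V) = (5 + V)*V = V*(5 + V))
N(X, R) = 15*R*X (N(X, R) = ((2*(5 + 2))*R)*X + X*R = ((2*7)*R)*X + R*X = (14*R)*X + R*X = 14*R*X + R*X = 15*R*X)
(105 + N(-1*(-9), v))² = (105 + 15*5*(-1*(-9)))² = (105 + 15*5*9)² = (105 + 675)² = 780² = 608400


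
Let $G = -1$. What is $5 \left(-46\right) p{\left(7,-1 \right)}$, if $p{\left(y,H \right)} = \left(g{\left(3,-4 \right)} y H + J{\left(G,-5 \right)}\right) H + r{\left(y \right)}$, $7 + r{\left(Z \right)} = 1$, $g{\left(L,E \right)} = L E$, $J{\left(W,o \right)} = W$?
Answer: $20470$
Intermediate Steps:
$g{\left(L,E \right)} = E L$
$r{\left(Z \right)} = -6$ ($r{\left(Z \right)} = -7 + 1 = -6$)
$p{\left(y,H \right)} = -6 + H \left(-1 - 12 H y\right)$ ($p{\left(y,H \right)} = \left(\left(-4\right) 3 y H - 1\right) H - 6 = \left(- 12 y H - 1\right) H - 6 = \left(- 12 H y - 1\right) H - 6 = \left(-1 - 12 H y\right) H - 6 = H \left(-1 - 12 H y\right) - 6 = -6 + H \left(-1 - 12 H y\right)$)
$5 \left(-46\right) p{\left(7,-1 \right)} = 5 \left(-46\right) \left(-6 - -1 - 84 \left(-1\right)^{2}\right) = - 230 \left(-6 + 1 - 84 \cdot 1\right) = - 230 \left(-6 + 1 - 84\right) = \left(-230\right) \left(-89\right) = 20470$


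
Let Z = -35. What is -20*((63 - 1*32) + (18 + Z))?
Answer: -280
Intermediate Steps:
-20*((63 - 1*32) + (18 + Z)) = -20*((63 - 1*32) + (18 - 35)) = -20*((63 - 32) - 17) = -20*(31 - 17) = -20*14 = -280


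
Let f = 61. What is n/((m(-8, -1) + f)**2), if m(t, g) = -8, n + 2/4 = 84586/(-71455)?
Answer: -240627/401434190 ≈ -0.00059942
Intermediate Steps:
n = -240627/142910 (n = -1/2 + 84586/(-71455) = -1/2 + 84586*(-1/71455) = -1/2 - 84586/71455 = -240627/142910 ≈ -1.6838)
n/((m(-8, -1) + f)**2) = -240627/(142910*(-8 + 61)**2) = -240627/(142910*(53**2)) = -240627/142910/2809 = -240627/142910*1/2809 = -240627/401434190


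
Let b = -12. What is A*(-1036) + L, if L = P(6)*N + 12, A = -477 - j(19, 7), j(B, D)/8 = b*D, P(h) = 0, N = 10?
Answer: -202008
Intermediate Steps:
j(B, D) = -96*D (j(B, D) = 8*(-12*D) = -96*D)
A = 195 (A = -477 - (-96)*7 = -477 - 1*(-672) = -477 + 672 = 195)
L = 12 (L = 0*10 + 12 = 0 + 12 = 12)
A*(-1036) + L = 195*(-1036) + 12 = -202020 + 12 = -202008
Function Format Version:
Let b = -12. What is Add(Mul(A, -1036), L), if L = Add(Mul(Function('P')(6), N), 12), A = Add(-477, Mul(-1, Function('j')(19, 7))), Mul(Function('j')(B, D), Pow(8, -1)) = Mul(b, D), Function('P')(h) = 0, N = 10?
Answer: -202008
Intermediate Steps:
Function('j')(B, D) = Mul(-96, D) (Function('j')(B, D) = Mul(8, Mul(-12, D)) = Mul(-96, D))
A = 195 (A = Add(-477, Mul(-1, Mul(-96, 7))) = Add(-477, Mul(-1, -672)) = Add(-477, 672) = 195)
L = 12 (L = Add(Mul(0, 10), 12) = Add(0, 12) = 12)
Add(Mul(A, -1036), L) = Add(Mul(195, -1036), 12) = Add(-202020, 12) = -202008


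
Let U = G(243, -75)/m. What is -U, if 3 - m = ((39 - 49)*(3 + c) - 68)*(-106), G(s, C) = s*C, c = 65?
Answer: -3645/15857 ≈ -0.22987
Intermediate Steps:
G(s, C) = C*s
m = -79285 (m = 3 - ((39 - 49)*(3 + 65) - 68)*(-106) = 3 - (-10*68 - 68)*(-106) = 3 - (-680 - 68)*(-106) = 3 - (-748)*(-106) = 3 - 1*79288 = 3 - 79288 = -79285)
U = 3645/15857 (U = -75*243/(-79285) = -18225*(-1/79285) = 3645/15857 ≈ 0.22987)
-U = -1*3645/15857 = -3645/15857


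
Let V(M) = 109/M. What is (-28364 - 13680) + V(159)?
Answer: -6684887/159 ≈ -42043.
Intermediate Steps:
(-28364 - 13680) + V(159) = (-28364 - 13680) + 109/159 = -42044 + 109*(1/159) = -42044 + 109/159 = -6684887/159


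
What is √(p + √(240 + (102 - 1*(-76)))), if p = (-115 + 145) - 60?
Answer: √(-30 + √418) ≈ 3.0911*I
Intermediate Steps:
p = -30 (p = 30 - 60 = -30)
√(p + √(240 + (102 - 1*(-76)))) = √(-30 + √(240 + (102 - 1*(-76)))) = √(-30 + √(240 + (102 + 76))) = √(-30 + √(240 + 178)) = √(-30 + √418)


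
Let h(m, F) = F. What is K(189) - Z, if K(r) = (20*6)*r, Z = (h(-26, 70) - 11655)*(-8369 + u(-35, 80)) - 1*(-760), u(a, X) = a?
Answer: -97338420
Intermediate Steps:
Z = 97361100 (Z = (70 - 11655)*(-8369 - 35) - 1*(-760) = -11585*(-8404) + 760 = 97360340 + 760 = 97361100)
K(r) = 120*r
K(189) - Z = 120*189 - 1*97361100 = 22680 - 97361100 = -97338420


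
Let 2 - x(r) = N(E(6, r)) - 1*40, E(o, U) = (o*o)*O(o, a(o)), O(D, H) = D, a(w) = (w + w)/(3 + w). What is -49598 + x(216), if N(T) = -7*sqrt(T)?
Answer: -49556 + 42*sqrt(6) ≈ -49453.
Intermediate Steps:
a(w) = 2*w/(3 + w) (a(w) = (2*w)/(3 + w) = 2*w/(3 + w))
E(o, U) = o**3 (E(o, U) = (o*o)*o = o**2*o = o**3)
x(r) = 42 + 42*sqrt(6) (x(r) = 2 - (-7*6*sqrt(6) - 1*40) = 2 - (-42*sqrt(6) - 40) = 2 - (-40 - 42*sqrt(6)) = 2 + (40 + 42*sqrt(6)) = 42 + 42*sqrt(6))
-49598 + x(216) = -49598 + (42 + 42*sqrt(6)) = -49556 + 42*sqrt(6)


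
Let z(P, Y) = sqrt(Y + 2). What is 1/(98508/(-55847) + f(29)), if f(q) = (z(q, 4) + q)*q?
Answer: 2617482934693/2180948288588947 - 90447734861*sqrt(6)/2180948288588947 ≈ 0.0010986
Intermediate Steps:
z(P, Y) = sqrt(2 + Y)
f(q) = q*(q + sqrt(6)) (f(q) = (sqrt(2 + 4) + q)*q = (sqrt(6) + q)*q = (q + sqrt(6))*q = q*(q + sqrt(6)))
1/(98508/(-55847) + f(29)) = 1/(98508/(-55847) + 29*(29 + sqrt(6))) = 1/(98508*(-1/55847) + (841 + 29*sqrt(6))) = 1/(-98508/55847 + (841 + 29*sqrt(6))) = 1/(46868819/55847 + 29*sqrt(6))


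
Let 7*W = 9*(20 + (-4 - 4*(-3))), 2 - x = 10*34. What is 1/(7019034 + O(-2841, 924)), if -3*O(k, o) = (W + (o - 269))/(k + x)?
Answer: 9537/66940527949 ≈ 1.4247e-7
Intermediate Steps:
x = -338 (x = 2 - 10*34 = 2 - 1*340 = 2 - 340 = -338)
W = 36 (W = (9*(20 + (-4 - 4*(-3))))/7 = (9*(20 + (-4 + 12)))/7 = (9*(20 + 8))/7 = (9*28)/7 = (⅐)*252 = 36)
O(k, o) = -(-233 + o)/(3*(-338 + k)) (O(k, o) = -(36 + (o - 269))/(3*(k - 338)) = -(36 + (-269 + o))/(3*(-338 + k)) = -(-233 + o)/(3*(-338 + k)))
1/(7019034 + O(-2841, 924)) = 1/(7019034 + (233 - 1*924)/(3*(-338 - 2841))) = 1/(7019034 + (⅓)*(233 - 924)/(-3179)) = 1/(7019034 + (⅓)*(-1/3179)*(-691)) = 1/(7019034 + 691/9537) = 1/(66940527949/9537) = 9537/66940527949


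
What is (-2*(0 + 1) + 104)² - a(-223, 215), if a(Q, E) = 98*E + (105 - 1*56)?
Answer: -10715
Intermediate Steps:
a(Q, E) = 49 + 98*E (a(Q, E) = 98*E + (105 - 56) = 98*E + 49 = 49 + 98*E)
(-2*(0 + 1) + 104)² - a(-223, 215) = (-2*(0 + 1) + 104)² - (49 + 98*215) = (-2*1 + 104)² - (49 + 21070) = (-2 + 104)² - 1*21119 = 102² - 21119 = 10404 - 21119 = -10715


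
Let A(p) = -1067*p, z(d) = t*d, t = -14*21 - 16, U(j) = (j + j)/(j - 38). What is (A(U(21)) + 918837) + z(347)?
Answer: 13836353/17 ≈ 8.1390e+5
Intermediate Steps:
U(j) = 2*j/(-38 + j) (U(j) = (2*j)/(-38 + j) = 2*j/(-38 + j))
t = -310 (t = -294 - 16 = -310)
z(d) = -310*d
(A(U(21)) + 918837) + z(347) = (-2134*21/(-38 + 21) + 918837) - 310*347 = (-2134*21/(-17) + 918837) - 107570 = (-2134*21*(-1)/17 + 918837) - 107570 = (-1067*(-42/17) + 918837) - 107570 = (44814/17 + 918837) - 107570 = 15665043/17 - 107570 = 13836353/17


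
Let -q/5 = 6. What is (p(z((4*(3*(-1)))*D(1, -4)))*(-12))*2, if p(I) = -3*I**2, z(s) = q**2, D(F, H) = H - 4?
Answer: 58320000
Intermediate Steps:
q = -30 (q = -5*6 = -30)
D(F, H) = -4 + H
z(s) = 900 (z(s) = (-30)**2 = 900)
(p(z((4*(3*(-1)))*D(1, -4)))*(-12))*2 = (-3*900**2*(-12))*2 = (-3*810000*(-12))*2 = -2430000*(-12)*2 = 29160000*2 = 58320000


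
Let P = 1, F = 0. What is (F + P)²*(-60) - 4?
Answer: -64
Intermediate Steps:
(F + P)²*(-60) - 4 = (0 + 1)²*(-60) - 4 = 1²*(-60) - 4 = 1*(-60) - 4 = -60 - 4 = -64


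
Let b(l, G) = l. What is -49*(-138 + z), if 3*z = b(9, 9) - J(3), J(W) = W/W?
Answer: 19894/3 ≈ 6631.3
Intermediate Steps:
J(W) = 1
z = 8/3 (z = (9 - 1*1)/3 = (9 - 1)/3 = (⅓)*8 = 8/3 ≈ 2.6667)
-49*(-138 + z) = -49*(-138 + 8/3) = -49*(-406/3) = 19894/3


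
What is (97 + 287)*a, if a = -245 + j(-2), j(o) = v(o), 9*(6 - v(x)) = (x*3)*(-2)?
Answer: -92288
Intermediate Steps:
v(x) = 6 + 2*x/3 (v(x) = 6 - x*3*(-2)/9 = 6 - 3*x*(-2)/9 = 6 - (-2)*x/3 = 6 + 2*x/3)
j(o) = 6 + 2*o/3
a = -721/3 (a = -245 + (6 + (⅔)*(-2)) = -245 + (6 - 4/3) = -245 + 14/3 = -721/3 ≈ -240.33)
(97 + 287)*a = (97 + 287)*(-721/3) = 384*(-721/3) = -92288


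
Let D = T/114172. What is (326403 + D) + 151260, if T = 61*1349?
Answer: 54535822325/114172 ≈ 4.7766e+5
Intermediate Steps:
T = 82289
D = 82289/114172 ≈ 0.72075
(326403 + D) + 151260 = (326403 + 82289/114172) + 151260 = 37266165605/114172 + 151260 = 54535822325/114172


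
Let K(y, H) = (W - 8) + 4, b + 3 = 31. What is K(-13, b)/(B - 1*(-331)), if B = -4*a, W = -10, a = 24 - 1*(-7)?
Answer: -14/207 ≈ -0.067633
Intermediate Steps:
b = 28 (b = -3 + 31 = 28)
a = 31 (a = 24 + 7 = 31)
B = -124 (B = -4*31 = -124)
K(y, H) = -14 (K(y, H) = (-10 - 8) + 4 = -18 + 4 = -14)
K(-13, b)/(B - 1*(-331)) = -14/(-124 - 1*(-331)) = -14/(-124 + 331) = -14/207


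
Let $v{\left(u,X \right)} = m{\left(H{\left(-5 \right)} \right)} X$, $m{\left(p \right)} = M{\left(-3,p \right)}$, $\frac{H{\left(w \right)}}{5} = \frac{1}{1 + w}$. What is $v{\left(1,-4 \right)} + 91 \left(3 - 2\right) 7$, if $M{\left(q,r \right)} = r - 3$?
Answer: $654$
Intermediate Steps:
$M{\left(q,r \right)} = -3 + r$
$H{\left(w \right)} = \frac{5}{1 + w}$
$m{\left(p \right)} = -3 + p$
$v{\left(u,X \right)} = - \frac{17 X}{4}$ ($v{\left(u,X \right)} = \left(-3 + \frac{5}{1 - 5}\right) X = \left(-3 + \frac{5}{-4}\right) X = \left(-3 + 5 \left(- \frac{1}{4}\right)\right) X = \left(-3 - \frac{5}{4}\right) X = - \frac{17 X}{4}$)
$v{\left(1,-4 \right)} + 91 \left(3 - 2\right) 7 = \left(- \frac{17}{4}\right) \left(-4\right) + 91 \left(3 - 2\right) 7 = 17 + 91 \cdot 1 \cdot 7 = 17 + 91 \cdot 7 = 17 + 637 = 654$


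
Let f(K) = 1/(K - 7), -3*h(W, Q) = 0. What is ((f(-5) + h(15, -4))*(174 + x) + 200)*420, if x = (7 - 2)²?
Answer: 77035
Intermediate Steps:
h(W, Q) = 0 (h(W, Q) = -⅓*0 = 0)
f(K) = 1/(-7 + K)
x = 25 (x = 5² = 25)
((f(-5) + h(15, -4))*(174 + x) + 200)*420 = ((1/(-7 - 5) + 0)*(174 + 25) + 200)*420 = ((1/(-12) + 0)*199 + 200)*420 = ((-1/12 + 0)*199 + 200)*420 = (-1/12*199 + 200)*420 = (-199/12 + 200)*420 = (2201/12)*420 = 77035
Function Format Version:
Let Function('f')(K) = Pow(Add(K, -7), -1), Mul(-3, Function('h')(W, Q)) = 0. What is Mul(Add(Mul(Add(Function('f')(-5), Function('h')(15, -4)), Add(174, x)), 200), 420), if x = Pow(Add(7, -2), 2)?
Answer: 77035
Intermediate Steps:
Function('h')(W, Q) = 0 (Function('h')(W, Q) = Mul(Rational(-1, 3), 0) = 0)
Function('f')(K) = Pow(Add(-7, K), -1)
x = 25 (x = Pow(5, 2) = 25)
Mul(Add(Mul(Add(Function('f')(-5), Function('h')(15, -4)), Add(174, x)), 200), 420) = Mul(Add(Mul(Add(Pow(Add(-7, -5), -1), 0), Add(174, 25)), 200), 420) = Mul(Add(Mul(Add(Pow(-12, -1), 0), 199), 200), 420) = Mul(Add(Mul(Add(Rational(-1, 12), 0), 199), 200), 420) = Mul(Add(Mul(Rational(-1, 12), 199), 200), 420) = Mul(Add(Rational(-199, 12), 200), 420) = Mul(Rational(2201, 12), 420) = 77035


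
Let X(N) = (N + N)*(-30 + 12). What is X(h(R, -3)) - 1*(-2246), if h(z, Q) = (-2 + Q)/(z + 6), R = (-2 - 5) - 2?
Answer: 2186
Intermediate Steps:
R = -9 (R = -7 - 2 = -9)
h(z, Q) = (-2 + Q)/(6 + z)
X(N) = -36*N (X(N) = (2*N)*(-18) = -36*N)
X(h(R, -3)) - 1*(-2246) = -36*(-2 - 3)/(6 - 9) - 1*(-2246) = -36*(-5)/(-3) + 2246 = -(-12)*(-5) + 2246 = -36*5/3 + 2246 = -60 + 2246 = 2186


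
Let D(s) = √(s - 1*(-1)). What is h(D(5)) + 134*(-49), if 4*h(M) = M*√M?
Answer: -6566 + 6^(¾)/4 ≈ -6565.0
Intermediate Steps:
D(s) = √(1 + s) (D(s) = √(s + 1) = √(1 + s))
h(M) = M^(3/2)/4 (h(M) = (M*√M)/4 = M^(3/2)/4)
h(D(5)) + 134*(-49) = (√(1 + 5))^(3/2)/4 + 134*(-49) = (√6)^(3/2)/4 - 6566 = 6^(¾)/4 - 6566 = -6566 + 6^(¾)/4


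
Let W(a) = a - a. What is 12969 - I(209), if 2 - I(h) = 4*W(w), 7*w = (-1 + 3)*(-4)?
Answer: 12967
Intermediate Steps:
w = -8/7 (w = ((-1 + 3)*(-4))/7 = (2*(-4))/7 = (⅐)*(-8) = -8/7 ≈ -1.1429)
W(a) = 0
I(h) = 2 (I(h) = 2 - 4*0 = 2 - 1*0 = 2 + 0 = 2)
12969 - I(209) = 12969 - 1*2 = 12969 - 2 = 12967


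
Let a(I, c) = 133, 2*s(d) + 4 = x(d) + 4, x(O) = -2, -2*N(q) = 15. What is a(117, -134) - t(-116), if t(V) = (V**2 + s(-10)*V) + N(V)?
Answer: -26863/2 ≈ -13432.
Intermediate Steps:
N(q) = -15/2 (N(q) = -1/2*15 = -15/2)
s(d) = -1 (s(d) = -2 + (-2 + 4)/2 = -2 + (1/2)*2 = -2 + 1 = -1)
t(V) = -15/2 + V**2 - V (t(V) = (V**2 - V) - 15/2 = -15/2 + V**2 - V)
a(117, -134) - t(-116) = 133 - (-15/2 + (-116)**2 - 1*(-116)) = 133 - (-15/2 + 13456 + 116) = 133 - 1*27129/2 = 133 - 27129/2 = -26863/2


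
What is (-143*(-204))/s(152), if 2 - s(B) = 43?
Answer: -29172/41 ≈ -711.51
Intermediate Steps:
s(B) = -41 (s(B) = 2 - 1*43 = 2 - 43 = -41)
(-143*(-204))/s(152) = -143*(-204)/(-41) = 29172*(-1/41) = -29172/41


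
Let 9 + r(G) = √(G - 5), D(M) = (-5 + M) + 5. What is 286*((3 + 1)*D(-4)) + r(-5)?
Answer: -4585 + I*√10 ≈ -4585.0 + 3.1623*I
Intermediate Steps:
D(M) = M
r(G) = -9 + √(-5 + G) (r(G) = -9 + √(G - 5) = -9 + √(-5 + G))
286*((3 + 1)*D(-4)) + r(-5) = 286*((3 + 1)*(-4)) + (-9 + √(-5 - 5)) = 286*(4*(-4)) + (-9 + √(-10)) = 286*(-16) + (-9 + I*√10) = -4576 + (-9 + I*√10) = -4585 + I*√10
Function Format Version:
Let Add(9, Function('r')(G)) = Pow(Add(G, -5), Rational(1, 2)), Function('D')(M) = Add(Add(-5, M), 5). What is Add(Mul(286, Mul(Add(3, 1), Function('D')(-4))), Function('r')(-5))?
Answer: Add(-4585, Mul(I, Pow(10, Rational(1, 2)))) ≈ Add(-4585.0, Mul(3.1623, I))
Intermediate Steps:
Function('D')(M) = M
Function('r')(G) = Add(-9, Pow(Add(-5, G), Rational(1, 2))) (Function('r')(G) = Add(-9, Pow(Add(G, -5), Rational(1, 2))) = Add(-9, Pow(Add(-5, G), Rational(1, 2))))
Add(Mul(286, Mul(Add(3, 1), Function('D')(-4))), Function('r')(-5)) = Add(Mul(286, Mul(Add(3, 1), -4)), Add(-9, Pow(Add(-5, -5), Rational(1, 2)))) = Add(Mul(286, Mul(4, -4)), Add(-9, Pow(-10, Rational(1, 2)))) = Add(Mul(286, -16), Add(-9, Mul(I, Pow(10, Rational(1, 2))))) = Add(-4576, Add(-9, Mul(I, Pow(10, Rational(1, 2))))) = Add(-4585, Mul(I, Pow(10, Rational(1, 2))))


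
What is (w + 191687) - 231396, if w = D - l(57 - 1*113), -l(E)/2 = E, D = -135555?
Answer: -175376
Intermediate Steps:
l(E) = -2*E
w = -135667 (w = -135555 - (-2)*(57 - 1*113) = -135555 - (-2)*(57 - 113) = -135555 - (-2)*(-56) = -135555 - 1*112 = -135555 - 112 = -135667)
(w + 191687) - 231396 = (-135667 + 191687) - 231396 = 56020 - 231396 = -175376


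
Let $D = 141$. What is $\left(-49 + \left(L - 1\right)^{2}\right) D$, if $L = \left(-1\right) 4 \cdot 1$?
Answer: $-3384$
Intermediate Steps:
$L = -4$ ($L = \left(-4\right) 1 = -4$)
$\left(-49 + \left(L - 1\right)^{2}\right) D = \left(-49 + \left(-4 - 1\right)^{2}\right) 141 = \left(-49 + \left(-5\right)^{2}\right) 141 = \left(-49 + 25\right) 141 = \left(-24\right) 141 = -3384$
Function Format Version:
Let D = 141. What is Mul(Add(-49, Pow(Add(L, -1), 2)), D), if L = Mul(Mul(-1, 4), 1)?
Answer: -3384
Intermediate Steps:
L = -4 (L = Mul(-4, 1) = -4)
Mul(Add(-49, Pow(Add(L, -1), 2)), D) = Mul(Add(-49, Pow(Add(-4, -1), 2)), 141) = Mul(Add(-49, Pow(-5, 2)), 141) = Mul(Add(-49, 25), 141) = Mul(-24, 141) = -3384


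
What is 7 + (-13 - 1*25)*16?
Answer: -601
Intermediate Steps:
7 + (-13 - 1*25)*16 = 7 + (-13 - 25)*16 = 7 - 38*16 = 7 - 608 = -601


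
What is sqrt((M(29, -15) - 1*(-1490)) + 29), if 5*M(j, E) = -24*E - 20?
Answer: 23*sqrt(3) ≈ 39.837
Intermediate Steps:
M(j, E) = -4 - 24*E/5 (M(j, E) = (-24*E - 20)/5 = (-20 - 24*E)/5 = -4 - 24*E/5)
sqrt((M(29, -15) - 1*(-1490)) + 29) = sqrt(((-4 - 24/5*(-15)) - 1*(-1490)) + 29) = sqrt(((-4 + 72) + 1490) + 29) = sqrt((68 + 1490) + 29) = sqrt(1558 + 29) = sqrt(1587) = 23*sqrt(3)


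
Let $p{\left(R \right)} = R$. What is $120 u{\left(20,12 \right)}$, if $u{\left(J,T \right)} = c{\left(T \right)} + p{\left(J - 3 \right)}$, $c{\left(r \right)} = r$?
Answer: $3480$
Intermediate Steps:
$u{\left(J,T \right)} = -3 + J + T$ ($u{\left(J,T \right)} = T + \left(J - 3\right) = T + \left(-3 + J\right) = -3 + J + T$)
$120 u{\left(20,12 \right)} = 120 \left(-3 + 20 + 12\right) = 120 \cdot 29 = 3480$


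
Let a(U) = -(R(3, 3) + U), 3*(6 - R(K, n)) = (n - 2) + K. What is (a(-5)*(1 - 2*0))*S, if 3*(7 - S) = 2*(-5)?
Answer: 31/9 ≈ 3.4444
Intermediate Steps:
S = 31/3 (S = 7 - 2*(-5)/3 = 7 - ⅓*(-10) = 7 + 10/3 = 31/3 ≈ 10.333)
R(K, n) = 20/3 - K/3 - n/3 (R(K, n) = 6 - ((n - 2) + K)/3 = 6 - ((-2 + n) + K)/3 = 6 - (-2 + K + n)/3 = 6 + (⅔ - K/3 - n/3) = 20/3 - K/3 - n/3)
a(U) = -14/3 - U (a(U) = -((20/3 - ⅓*3 - ⅓*3) + U) = -((20/3 - 1 - 1) + U) = -(14/3 + U) = -14/3 - U)
(a(-5)*(1 - 2*0))*S = ((-14/3 - 1*(-5))*(1 - 2*0))*(31/3) = ((-14/3 + 5)*(1 + 0))*(31/3) = ((⅓)*1)*(31/3) = (⅓)*(31/3) = 31/9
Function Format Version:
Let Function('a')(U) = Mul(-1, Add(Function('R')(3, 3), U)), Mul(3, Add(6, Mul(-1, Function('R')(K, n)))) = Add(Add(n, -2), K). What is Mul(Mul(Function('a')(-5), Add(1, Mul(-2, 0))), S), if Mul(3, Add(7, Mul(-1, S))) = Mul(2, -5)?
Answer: Rational(31, 9) ≈ 3.4444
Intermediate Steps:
S = Rational(31, 3) (S = Add(7, Mul(Rational(-1, 3), Mul(2, -5))) = Add(7, Mul(Rational(-1, 3), -10)) = Add(7, Rational(10, 3)) = Rational(31, 3) ≈ 10.333)
Function('R')(K, n) = Add(Rational(20, 3), Mul(Rational(-1, 3), K), Mul(Rational(-1, 3), n)) (Function('R')(K, n) = Add(6, Mul(Rational(-1, 3), Add(Add(n, -2), K))) = Add(6, Mul(Rational(-1, 3), Add(Add(-2, n), K))) = Add(6, Mul(Rational(-1, 3), Add(-2, K, n))) = Add(6, Add(Rational(2, 3), Mul(Rational(-1, 3), K), Mul(Rational(-1, 3), n))) = Add(Rational(20, 3), Mul(Rational(-1, 3), K), Mul(Rational(-1, 3), n)))
Function('a')(U) = Add(Rational(-14, 3), Mul(-1, U)) (Function('a')(U) = Mul(-1, Add(Add(Rational(20, 3), Mul(Rational(-1, 3), 3), Mul(Rational(-1, 3), 3)), U)) = Mul(-1, Add(Add(Rational(20, 3), -1, -1), U)) = Mul(-1, Add(Rational(14, 3), U)) = Add(Rational(-14, 3), Mul(-1, U)))
Mul(Mul(Function('a')(-5), Add(1, Mul(-2, 0))), S) = Mul(Mul(Add(Rational(-14, 3), Mul(-1, -5)), Add(1, Mul(-2, 0))), Rational(31, 3)) = Mul(Mul(Add(Rational(-14, 3), 5), Add(1, 0)), Rational(31, 3)) = Mul(Mul(Rational(1, 3), 1), Rational(31, 3)) = Mul(Rational(1, 3), Rational(31, 3)) = Rational(31, 9)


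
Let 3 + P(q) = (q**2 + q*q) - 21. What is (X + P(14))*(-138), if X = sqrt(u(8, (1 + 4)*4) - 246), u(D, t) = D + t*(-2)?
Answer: -50784 - 138*I*sqrt(278) ≈ -50784.0 - 2300.9*I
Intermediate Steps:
u(D, t) = D - 2*t
P(q) = -24 + 2*q**2 (P(q) = -3 + ((q**2 + q*q) - 21) = -3 + ((q**2 + q**2) - 21) = -3 + (2*q**2 - 21) = -3 + (-21 + 2*q**2) = -24 + 2*q**2)
X = I*sqrt(278) (X = sqrt((8 - 2*(1 + 4)*4) - 246) = sqrt((8 - 10*4) - 246) = sqrt((8 - 2*20) - 246) = sqrt((8 - 40) - 246) = sqrt(-32 - 246) = sqrt(-278) = I*sqrt(278) ≈ 16.673*I)
(X + P(14))*(-138) = (I*sqrt(278) + (-24 + 2*14**2))*(-138) = (I*sqrt(278) + (-24 + 2*196))*(-138) = (I*sqrt(278) + (-24 + 392))*(-138) = (I*sqrt(278) + 368)*(-138) = (368 + I*sqrt(278))*(-138) = -50784 - 138*I*sqrt(278)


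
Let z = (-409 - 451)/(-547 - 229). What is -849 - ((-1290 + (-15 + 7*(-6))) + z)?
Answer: 96397/194 ≈ 496.89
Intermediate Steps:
z = 215/194 (z = -860/(-776) = -860*(-1/776) = 215/194 ≈ 1.1082)
-849 - ((-1290 + (-15 + 7*(-6))) + z) = -849 - ((-1290 + (-15 + 7*(-6))) + 215/194) = -849 - ((-1290 + (-15 - 42)) + 215/194) = -849 - ((-1290 - 57) + 215/194) = -849 - (-1347 + 215/194) = -849 - 1*(-261103/194) = -849 + 261103/194 = 96397/194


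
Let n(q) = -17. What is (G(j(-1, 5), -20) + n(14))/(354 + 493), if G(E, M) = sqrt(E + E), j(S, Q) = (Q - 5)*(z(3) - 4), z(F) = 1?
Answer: -17/847 ≈ -0.020071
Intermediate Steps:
j(S, Q) = 15 - 3*Q (j(S, Q) = (Q - 5)*(1 - 4) = (-5 + Q)*(-3) = 15 - 3*Q)
G(E, M) = sqrt(2)*sqrt(E) (G(E, M) = sqrt(2*E) = sqrt(2)*sqrt(E))
(G(j(-1, 5), -20) + n(14))/(354 + 493) = (sqrt(2)*sqrt(15 - 3*5) - 17)/(354 + 493) = (sqrt(2)*sqrt(15 - 15) - 17)/847 = (sqrt(2)*sqrt(0) - 17)*(1/847) = (sqrt(2)*0 - 17)*(1/847) = (0 - 17)*(1/847) = -17*1/847 = -17/847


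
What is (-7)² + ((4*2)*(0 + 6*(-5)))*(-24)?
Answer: 5809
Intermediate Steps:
(-7)² + ((4*2)*(0 + 6*(-5)))*(-24) = 49 + (8*(0 - 30))*(-24) = 49 + (8*(-30))*(-24) = 49 - 240*(-24) = 49 + 5760 = 5809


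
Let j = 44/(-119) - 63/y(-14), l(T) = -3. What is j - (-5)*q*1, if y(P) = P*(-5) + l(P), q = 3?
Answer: 109150/7973 ≈ 13.690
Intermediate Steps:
y(P) = -3 - 5*P (y(P) = P*(-5) - 3 = -5*P - 3 = -3 - 5*P)
j = -10445/7973 (j = 44/(-119) - 63/(-3 - 5*(-14)) = 44*(-1/119) - 63/(-3 + 70) = -44/119 - 63/67 = -10445/7973 ≈ -1.3100)
j - (-5)*q*1 = -10445/7973 - (-5)*3*1 = -10445/7973 - (-5)*3 = -10445/7973 - 1*(-15) = -10445/7973 + 15 = 109150/7973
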